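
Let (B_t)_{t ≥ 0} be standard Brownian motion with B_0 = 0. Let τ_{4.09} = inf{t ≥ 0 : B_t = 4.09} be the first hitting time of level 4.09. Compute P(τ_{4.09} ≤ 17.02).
P(τ_{4.09} ≤ 17.02) = 2(1 − Φ(4.09/√17.02)) = 2(1 − Φ(0.9914)) ≈ 0.3215

By the reflection principle for standard BM, P(τ_b ≤ t) = 2 · P(B_t ≥ b). Since B_t ~ N(0, t), P(B_t ≥ 4.09) = 1 − Φ(4.09/√t) = 1 − Φ(4.09/√17.02) = 1 − Φ(0.9914) ≈ 0.16075. Doubling: P(τ_{4.09} ≤ 17.02) ≈ 2 · 0.16075 = 0.32150 ≈ 0.3215.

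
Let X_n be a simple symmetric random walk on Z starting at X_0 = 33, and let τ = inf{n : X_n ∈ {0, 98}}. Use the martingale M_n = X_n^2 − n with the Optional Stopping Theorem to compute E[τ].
E[τ] = 2145

M_n = X_n^2 − n is a martingale (since E[X_{n+1}^2 | F_n] = X_n^2 + 1). By OST (τ has finite mean in a bounded region), E[M_τ] = E[M_0] = X_0^2 − 0 = 33^2 = 1089. Also E[M_τ] = E[X_τ^2] − E[τ]. The walk exits at 0 or 98, with P(hit 98 first) = 33/98, so E[X_τ^2] = 98^2 · 33/98 + 0 = 3234. Thus E[τ] = E[X_τ^2] − E[M_τ] = 3234 − 1089 = 2145 = 33(98 − 33) = 2145.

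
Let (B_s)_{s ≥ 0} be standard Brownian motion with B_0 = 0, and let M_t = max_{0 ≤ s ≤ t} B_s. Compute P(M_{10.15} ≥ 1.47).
P(M_{10.15} ≥ 1.47) = 2·P(B_{10.15} ≥ 1.47) = 2(1 − Φ(1.47/√10.15)) ≈ 0.6445

By the reflection principle for Brownian motion, P(M_t ≥ a) = 2 · P(B_t ≥ a) for a ≥ 0. Since B_t ~ N(0, t), P(B_t ≥ 1.47) = 1 − Φ(1.47/√t) = 1 − Φ(1.47/√10.15) = 1 − Φ(0.4614). So
  P(M_{10.15} ≥ 1.47) = 2(1 − Φ(0.4614)) ≈ 0.6445.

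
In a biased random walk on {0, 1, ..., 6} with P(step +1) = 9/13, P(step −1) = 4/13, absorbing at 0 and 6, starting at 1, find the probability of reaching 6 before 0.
P(hit 6 before 0) = (1 − (4/9)^1) / (1 − (4/9)^6) = 59049/105469

Let u_k denote P(reach 6 before 0 | start at k). Boundary: u_0 = 0, u_6 = 1. Recurrence: u_k = 9/13·u_{k+1} + 4/13·u_{k-1} for 1 ≤ k ≤ 5. Try u_k = A + B·r^k with r = q/p = (4/13)/(9/13) = 4/9. Substitution satisfies the recurrence; boundary conditions give:
  u_k = (1 − r^k) / (1 − r^N) = (1 − (4/9)^1) / (1 − (4/9)^6) = 59049/105469.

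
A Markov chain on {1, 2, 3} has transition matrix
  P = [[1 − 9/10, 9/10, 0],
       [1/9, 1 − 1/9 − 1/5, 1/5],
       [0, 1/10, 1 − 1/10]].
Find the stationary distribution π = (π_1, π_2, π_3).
π = (10/253, 81/253, 162/253)

This is a birth-death chain on three states, which satisfies detailed balance: π_1 · P_{12} = π_2 · P_{21} and π_2 · P_{23} = π_3 · P_{32}.
From π_1 · 9/10 = π_2 · 1/9: π_2/π_1 = (9/10)/(1/9) = 81/10.
From π_2 · 1/5 = π_3 · 1/10: π_3/π_2 = (1/5)/(1/10) = 2.
Take π_1 proportional to 1; then unnormalized π = (1, 81/10, 81/5). Normalize by dividing by the sum 253/10:
  π = (10/253, 81/253, 162/253).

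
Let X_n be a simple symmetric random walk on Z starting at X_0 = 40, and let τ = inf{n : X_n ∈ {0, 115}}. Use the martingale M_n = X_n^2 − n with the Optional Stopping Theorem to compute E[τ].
E[τ] = 3000

M_n = X_n^2 − n is a martingale (since E[X_{n+1}^2 | F_n] = X_n^2 + 1). By OST (τ has finite mean in a bounded region), E[M_τ] = E[M_0] = X_0^2 − 0 = 40^2 = 1600. Also E[M_τ] = E[X_τ^2] − E[τ]. The walk exits at 0 or 115, with P(hit 115 first) = 40/115, so E[X_τ^2] = 115^2 · 40/115 + 0 = 4600. Thus E[τ] = E[X_τ^2] − E[M_τ] = 4600 − 1600 = 3000 = 40(115 − 40) = 3000.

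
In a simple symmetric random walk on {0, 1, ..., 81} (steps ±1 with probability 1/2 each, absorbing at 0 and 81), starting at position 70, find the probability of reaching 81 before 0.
P(hit 81 before 0) = 70/81

Let u_k = P(hit 81 before 0 | start at k). Then u_0 = 0, u_81 = 1, and u_k = u_{k-1}/2 + u_{k+1}/2 for 1 ≤ k ≤ 80. This harmonic recurrence is solved by u_k = k/81, giving u_70 = 70/81.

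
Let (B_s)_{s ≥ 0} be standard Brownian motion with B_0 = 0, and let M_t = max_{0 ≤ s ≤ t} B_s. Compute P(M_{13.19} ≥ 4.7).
P(M_{13.19} ≥ 4.7) = 2·P(B_{13.19} ≥ 4.7) = 2(1 − Φ(4.7/√13.19)) ≈ 0.1956

By the reflection principle for Brownian motion, P(M_t ≥ a) = 2 · P(B_t ≥ a) for a ≥ 0. Since B_t ~ N(0, t), P(B_t ≥ 4.7) = 1 − Φ(4.7/√t) = 1 − Φ(4.7/√13.19) = 1 − Φ(1.2941). So
  P(M_{13.19} ≥ 4.7) = 2(1 − Φ(1.2941)) ≈ 0.1956.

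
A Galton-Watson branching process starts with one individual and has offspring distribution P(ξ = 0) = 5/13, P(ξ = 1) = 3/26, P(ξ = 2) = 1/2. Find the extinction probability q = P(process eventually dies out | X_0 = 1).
q = 10/13

The pgf is f(s) = 5/13 + 3/26·s + 1/2·s². The extinction probability q is the smallest fixed point of f in [0, 1]. Setting s = f(s):
  1/2·s² + (3/26 − 1)·s + 5/13 = 0
  1/2·s² − (5/13 + 1/2)·s + 5/13 = 0
which factors as (s − 1)·(1/2·s − 5/13) = 0, giving roots s = 1 and s = (5/13)/(1/2) = 10/13.
Mean offspring μ = 3/26 + 2·1/2 = 29/26 > 1 (supercritical), so q < 1. The extinction probability is the smaller root: q = (5/13)/(1/2) = 10/13.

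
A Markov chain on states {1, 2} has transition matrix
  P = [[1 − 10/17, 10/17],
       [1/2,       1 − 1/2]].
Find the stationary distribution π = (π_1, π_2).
π_1 = 17/37, π_2 = 20/37

Solve πP = π with π_1 + π_2 = 1. From πP = π: π_1 · (1 − 10/17) + π_2 · 1/2 = π_1 ⇒ π_2 · 1/2 = π_1 · 10/17 ⇒ π_2/π_1 = (10/17)/(1/2) = 20/17. Together with π_1 + π_2 = 1:
  π_1 = (1/2)/(10/17 + 1/2) = (1/2)/(37/34) = 17/37,
  π_2 = (10/17)/(10/17 + 1/2) = (10/17)/(37/34) = 20/37.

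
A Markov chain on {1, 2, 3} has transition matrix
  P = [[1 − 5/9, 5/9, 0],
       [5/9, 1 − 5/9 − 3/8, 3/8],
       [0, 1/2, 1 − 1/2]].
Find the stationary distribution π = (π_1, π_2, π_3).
π = (4/11, 4/11, 3/11)

This is a birth-death chain on three states, which satisfies detailed balance: π_1 · P_{12} = π_2 · P_{21} and π_2 · P_{23} = π_3 · P_{32}.
From π_1 · 5/9 = π_2 · 5/9: π_2/π_1 = (5/9)/(5/9) = 1.
From π_2 · 3/8 = π_3 · 1/2: π_3/π_2 = (3/8)/(1/2) = 3/4.
Take π_1 proportional to 1; then unnormalized π = (1, 1, 3/4). Normalize by dividing by the sum 11/4:
  π = (4/11, 4/11, 3/11).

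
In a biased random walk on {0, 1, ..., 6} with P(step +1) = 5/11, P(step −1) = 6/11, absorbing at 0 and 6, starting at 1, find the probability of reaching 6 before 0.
P(hit 6 before 0) = (1 − (6/5)^1) / (1 − (6/5)^6) = 3125/31031

Let u_k denote P(reach 6 before 0 | start at k). Boundary: u_0 = 0, u_6 = 1. Recurrence: u_k = 5/11·u_{k+1} + 6/11·u_{k-1} for 1 ≤ k ≤ 5. Try u_k = A + B·r^k with r = q/p = (6/11)/(5/11) = 6/5. Substitution satisfies the recurrence; boundary conditions give:
  u_k = (1 − r^k) / (1 − r^N) = (1 − (6/5)^1) / (1 − (6/5)^6) = 3125/31031.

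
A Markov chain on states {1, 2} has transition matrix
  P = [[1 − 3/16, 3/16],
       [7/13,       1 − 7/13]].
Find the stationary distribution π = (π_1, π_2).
π_1 = 112/151, π_2 = 39/151

Solve πP = π with π_1 + π_2 = 1. From πP = π: π_1 · (1 − 3/16) + π_2 · 7/13 = π_1 ⇒ π_2 · 7/13 = π_1 · 3/16 ⇒ π_2/π_1 = (3/16)/(7/13) = 39/112. Together with π_1 + π_2 = 1:
  π_1 = (7/13)/(3/16 + 7/13) = (7/13)/(151/208) = 112/151,
  π_2 = (3/16)/(3/16 + 7/13) = (3/16)/(151/208) = 39/151.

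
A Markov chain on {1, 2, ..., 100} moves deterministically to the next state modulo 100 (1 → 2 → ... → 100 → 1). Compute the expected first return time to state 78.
E[T_78 | X_0 = 78] = 100

The chain cycles deterministically, so starting at state 78 it returns in exactly 100 steps. Equivalently, the stationary distribution is uniform π_j = 1/100 for every state j, so by Kac's formula E[T_78] = 1/π_78 = 100.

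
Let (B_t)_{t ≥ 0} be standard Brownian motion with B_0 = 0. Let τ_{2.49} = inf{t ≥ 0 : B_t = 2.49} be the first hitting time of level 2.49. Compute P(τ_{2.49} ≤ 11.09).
P(τ_{2.49} ≤ 11.09) = 2(1 − Φ(2.49/√11.09)) = 2(1 − Φ(0.7477)) ≈ 0.4546

By the reflection principle for standard BM, P(τ_b ≤ t) = 2 · P(B_t ≥ b). Since B_t ~ N(0, t), P(B_t ≥ 2.49) = 1 − Φ(2.49/√t) = 1 − Φ(2.49/√11.09) = 1 − Φ(0.7477) ≈ 0.22732. Doubling: P(τ_{2.49} ≤ 11.09) ≈ 2 · 0.22732 = 0.45464 ≈ 0.4546.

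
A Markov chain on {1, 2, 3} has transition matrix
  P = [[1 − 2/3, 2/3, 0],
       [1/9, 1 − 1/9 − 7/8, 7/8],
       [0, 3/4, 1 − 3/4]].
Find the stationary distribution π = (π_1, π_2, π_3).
π = (1/14, 3/7, 1/2)

This is a birth-death chain on three states, which satisfies detailed balance: π_1 · P_{12} = π_2 · P_{21} and π_2 · P_{23} = π_3 · P_{32}.
From π_1 · 2/3 = π_2 · 1/9: π_2/π_1 = (2/3)/(1/9) = 6.
From π_2 · 7/8 = π_3 · 3/4: π_3/π_2 = (7/8)/(3/4) = 7/6.
Take π_1 proportional to 1; then unnormalized π = (1, 6, 7). Normalize by dividing by the sum 14:
  π = (1/14, 3/7, 1/2).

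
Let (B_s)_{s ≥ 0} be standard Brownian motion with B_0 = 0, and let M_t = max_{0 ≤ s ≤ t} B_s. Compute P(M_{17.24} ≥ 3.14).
P(M_{17.24} ≥ 3.14) = 2·P(B_{17.24} ≥ 3.14) = 2(1 − Φ(3.14/√17.24)) ≈ 0.4495

By the reflection principle for Brownian motion, P(M_t ≥ a) = 2 · P(B_t ≥ a) for a ≥ 0. Since B_t ~ N(0, t), P(B_t ≥ 3.14) = 1 − Φ(3.14/√t) = 1 − Φ(3.14/√17.24) = 1 − Φ(0.7562). So
  P(M_{17.24} ≥ 3.14) = 2(1 − Φ(0.7562)) ≈ 0.4495.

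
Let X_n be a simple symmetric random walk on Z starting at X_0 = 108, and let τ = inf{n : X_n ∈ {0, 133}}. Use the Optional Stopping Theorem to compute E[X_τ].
E[X_τ] = 108

X_n is a martingale and τ is a bounded-mean stopping time (indeed τ is finite a.s. with bounded expectation since the walk is in a bounded region). By the OST, E[X_τ] = E[X_0] = 108. Equivalently: E[X_τ] = 133 · P(hit 133 first) + 0 · P(hit 0 first) = 133 · (108/133) = 108.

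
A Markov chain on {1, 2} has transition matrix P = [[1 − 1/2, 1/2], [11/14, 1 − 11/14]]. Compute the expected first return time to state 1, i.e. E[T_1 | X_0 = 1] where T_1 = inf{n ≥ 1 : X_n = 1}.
E[T_1 | X_0 = 1] = 1/π_1 = 18/11

For an irreducible recurrent Markov chain with stationary distribution π, E[T_i | X_0 = i] = 1/π_i (Kac's formula). Here π_1 = (11/14)/(1/2 + 11/14) = (11/14)/(9/7) = 11/18, so E[T_1 | X_0 = 1] = 1/π_1 = (1/2 + 11/14)/(11/14) = (9/7)/(11/14) = 18/11.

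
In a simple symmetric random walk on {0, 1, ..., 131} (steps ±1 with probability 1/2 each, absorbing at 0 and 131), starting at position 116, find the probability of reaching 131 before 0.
P(hit 131 before 0) = 116/131

Let u_k = P(hit 131 before 0 | start at k). Then u_0 = 0, u_131 = 1, and u_k = u_{k-1}/2 + u_{k+1}/2 for 1 ≤ k ≤ 130. This harmonic recurrence is solved by u_k = k/131, giving u_116 = 116/131.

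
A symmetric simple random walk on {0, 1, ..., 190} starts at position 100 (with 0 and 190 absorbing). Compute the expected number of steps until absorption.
E[τ | X_0 = 100] = 9000

Let v_k = E[τ | X_0 = k]. Boundary: v_0 = v_190 = 0. Recurrence: v_k = 1 + (v_{k-1} + v_{k+1})/2 for 1 ≤ k ≤ 189. The particular solution to v_k − (v_{k-1} + v_{k+1})/2 = 1 is v_k = −k^2. Adding homogeneous solution A + B k and matching boundaries gives v_k = k (190 − k). Substituting k = 100: v_100 = 100 · 90 = 9000.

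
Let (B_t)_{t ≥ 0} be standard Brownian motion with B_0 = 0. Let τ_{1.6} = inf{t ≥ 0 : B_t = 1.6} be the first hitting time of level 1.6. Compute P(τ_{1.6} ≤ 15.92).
P(τ_{1.6} ≤ 15.92) = 2(1 − Φ(1.6/√15.92)) = 2(1 − Φ(0.4010)) ≈ 0.6884

By the reflection principle for standard BM, P(τ_b ≤ t) = 2 · P(B_t ≥ b). Since B_t ~ N(0, t), P(B_t ≥ 1.6) = 1 − Φ(1.6/√t) = 1 − Φ(1.6/√15.92) = 1 − Φ(0.4010) ≈ 0.34421. Doubling: P(τ_{1.6} ≤ 15.92) ≈ 2 · 0.34421 = 0.68842 ≈ 0.6884.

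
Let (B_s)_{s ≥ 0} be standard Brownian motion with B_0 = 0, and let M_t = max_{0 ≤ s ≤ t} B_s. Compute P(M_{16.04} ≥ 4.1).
P(M_{16.04} ≥ 4.1) = 2·P(B_{16.04} ≥ 4.1) = 2(1 − Φ(4.1/√16.04)) ≈ 0.3060

By the reflection principle for Brownian motion, P(M_t ≥ a) = 2 · P(B_t ≥ a) for a ≥ 0. Since B_t ~ N(0, t), P(B_t ≥ 4.1) = 1 − Φ(4.1/√t) = 1 − Φ(4.1/√16.04) = 1 − Φ(1.0237). So
  P(M_{16.04} ≥ 4.1) = 2(1 − Φ(1.0237)) ≈ 0.3060.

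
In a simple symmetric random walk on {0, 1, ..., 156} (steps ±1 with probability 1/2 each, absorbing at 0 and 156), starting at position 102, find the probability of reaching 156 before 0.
P(hit 156 before 0) = 102/156 = 17/26

Let u_k = P(hit 156 before 0 | start at k). Then u_0 = 0, u_156 = 1, and u_k = u_{k-1}/2 + u_{k+1}/2 for 1 ≤ k ≤ 155. This harmonic recurrence is solved by u_k = k/156, giving u_102 = 102/156 = 17/26.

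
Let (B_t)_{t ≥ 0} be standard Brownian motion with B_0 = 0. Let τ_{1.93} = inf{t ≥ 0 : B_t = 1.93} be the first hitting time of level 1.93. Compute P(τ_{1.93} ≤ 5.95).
P(τ_{1.93} ≤ 5.95) = 2(1 − Φ(1.93/√5.95)) = 2(1 − Φ(0.7912)) ≈ 0.4288

By the reflection principle for standard BM, P(τ_b ≤ t) = 2 · P(B_t ≥ b). Since B_t ~ N(0, t), P(B_t ≥ 1.93) = 1 − Φ(1.93/√t) = 1 − Φ(1.93/√5.95) = 1 − Φ(0.7912) ≈ 0.21441. Doubling: P(τ_{1.93} ≤ 5.95) ≈ 2 · 0.21441 = 0.42882 ≈ 0.4288.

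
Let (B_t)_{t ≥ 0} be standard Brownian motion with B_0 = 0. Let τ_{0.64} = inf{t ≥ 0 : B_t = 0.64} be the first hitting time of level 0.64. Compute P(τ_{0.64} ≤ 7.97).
P(τ_{0.64} ≤ 7.97) = 2(1 − Φ(0.64/√7.97)) = 2(1 − Φ(0.2267)) ≈ 0.8207

By the reflection principle for standard BM, P(τ_b ≤ t) = 2 · P(B_t ≥ b). Since B_t ~ N(0, t), P(B_t ≥ 0.64) = 1 − Φ(0.64/√t) = 1 − Φ(0.64/√7.97) = 1 − Φ(0.2267) ≈ 0.41033. Doubling: P(τ_{0.64} ≤ 7.97) ≈ 2 · 0.41033 = 0.82066 ≈ 0.8207.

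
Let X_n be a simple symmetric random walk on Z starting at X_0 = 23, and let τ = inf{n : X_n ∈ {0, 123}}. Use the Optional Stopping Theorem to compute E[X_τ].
E[X_τ] = 23

X_n is a martingale and τ is a bounded-mean stopping time (indeed τ is finite a.s. with bounded expectation since the walk is in a bounded region). By the OST, E[X_τ] = E[X_0] = 23. Equivalently: E[X_τ] = 123 · P(hit 123 first) + 0 · P(hit 0 first) = 123 · (23/123) = 23.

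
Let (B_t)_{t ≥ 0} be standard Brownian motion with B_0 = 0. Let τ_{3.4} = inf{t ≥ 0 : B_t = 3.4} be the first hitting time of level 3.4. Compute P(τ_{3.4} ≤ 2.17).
P(τ_{3.4} ≤ 2.17) = 2(1 − Φ(3.4/√2.17)) = 2(1 − Φ(2.3081)) ≈ 0.0210

By the reflection principle for standard BM, P(τ_b ≤ t) = 2 · P(B_t ≥ b). Since B_t ~ N(0, t), P(B_t ≥ 3.4) = 1 − Φ(3.4/√t) = 1 − Φ(3.4/√2.17) = 1 − Φ(2.3081) ≈ 0.01050. Doubling: P(τ_{3.4} ≤ 2.17) ≈ 2 · 0.01050 = 0.02100 ≈ 0.0210.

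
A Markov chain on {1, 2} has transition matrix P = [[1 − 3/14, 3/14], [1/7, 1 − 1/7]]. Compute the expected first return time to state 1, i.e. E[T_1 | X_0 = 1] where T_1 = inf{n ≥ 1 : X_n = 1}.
E[T_1 | X_0 = 1] = 1/π_1 = 5/2

For an irreducible recurrent Markov chain with stationary distribution π, E[T_i | X_0 = i] = 1/π_i (Kac's formula). Here π_1 = (1/7)/(3/14 + 1/7) = (1/7)/(5/14) = 2/5, so E[T_1 | X_0 = 1] = 1/π_1 = (3/14 + 1/7)/(1/7) = (5/14)/(1/7) = 5/2.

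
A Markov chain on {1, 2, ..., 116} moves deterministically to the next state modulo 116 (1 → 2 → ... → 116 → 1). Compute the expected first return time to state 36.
E[T_36 | X_0 = 36] = 116

The chain cycles deterministically, so starting at state 36 it returns in exactly 116 steps. Equivalently, the stationary distribution is uniform π_j = 1/116 for every state j, so by Kac's formula E[T_36] = 1/π_36 = 116.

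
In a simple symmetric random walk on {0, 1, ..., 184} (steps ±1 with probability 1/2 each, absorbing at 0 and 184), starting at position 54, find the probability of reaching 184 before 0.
P(hit 184 before 0) = 54/184 = 27/92

Let u_k = P(hit 184 before 0 | start at k). Then u_0 = 0, u_184 = 1, and u_k = u_{k-1}/2 + u_{k+1}/2 for 1 ≤ k ≤ 183. This harmonic recurrence is solved by u_k = k/184, giving u_54 = 54/184 = 27/92.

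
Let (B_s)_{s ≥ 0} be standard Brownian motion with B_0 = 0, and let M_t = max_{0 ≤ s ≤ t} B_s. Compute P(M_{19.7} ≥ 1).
P(M_{19.7} ≥ 1) = 2·P(B_{19.7} ≥ 1) = 2(1 − Φ(1/√19.7)) ≈ 0.8217

By the reflection principle for Brownian motion, P(M_t ≥ a) = 2 · P(B_t ≥ a) for a ≥ 0. Since B_t ~ N(0, t), P(B_t ≥ 1) = 1 − Φ(1/√t) = 1 − Φ(1/√19.7) = 1 − Φ(0.2253). So
  P(M_{19.7} ≥ 1) = 2(1 − Φ(0.2253)) ≈ 0.8217.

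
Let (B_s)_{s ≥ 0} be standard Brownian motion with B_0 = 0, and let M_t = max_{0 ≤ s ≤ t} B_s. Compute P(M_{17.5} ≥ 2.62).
P(M_{17.5} ≥ 2.62) = 2·P(B_{17.5} ≥ 2.62) = 2(1 − Φ(2.62/√17.5)) ≈ 0.5311

By the reflection principle for Brownian motion, P(M_t ≥ a) = 2 · P(B_t ≥ a) for a ≥ 0. Since B_t ~ N(0, t), P(B_t ≥ 2.62) = 1 − Φ(2.62/√t) = 1 − Φ(2.62/√17.5) = 1 − Φ(0.6263). So
  P(M_{17.5} ≥ 2.62) = 2(1 − Φ(0.6263)) ≈ 0.5311.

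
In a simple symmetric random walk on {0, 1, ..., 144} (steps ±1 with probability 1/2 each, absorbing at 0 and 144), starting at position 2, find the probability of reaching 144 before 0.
P(hit 144 before 0) = 2/144 = 1/72

Let u_k = P(hit 144 before 0 | start at k). Then u_0 = 0, u_144 = 1, and u_k = u_{k-1}/2 + u_{k+1}/2 for 1 ≤ k ≤ 143. This harmonic recurrence is solved by u_k = k/144, giving u_2 = 2/144 = 1/72.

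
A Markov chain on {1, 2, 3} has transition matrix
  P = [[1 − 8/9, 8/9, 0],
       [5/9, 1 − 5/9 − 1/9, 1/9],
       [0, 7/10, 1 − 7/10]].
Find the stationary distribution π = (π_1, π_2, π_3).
π = (315/899, 504/899, 80/899)

This is a birth-death chain on three states, which satisfies detailed balance: π_1 · P_{12} = π_2 · P_{21} and π_2 · P_{23} = π_3 · P_{32}.
From π_1 · 8/9 = π_2 · 5/9: π_2/π_1 = (8/9)/(5/9) = 8/5.
From π_2 · 1/9 = π_3 · 7/10: π_3/π_2 = (1/9)/(7/10) = 10/63.
Take π_1 proportional to 1; then unnormalized π = (1, 8/5, 16/63). Normalize by dividing by the sum 899/315:
  π = (315/899, 504/899, 80/899).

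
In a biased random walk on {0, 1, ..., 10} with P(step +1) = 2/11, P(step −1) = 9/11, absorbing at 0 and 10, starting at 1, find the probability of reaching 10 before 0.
P(hit 10 before 0) = (1 − (9/2)^1) / (1 − (9/2)^10) = 512/498111911

Let u_k denote P(reach 10 before 0 | start at k). Boundary: u_0 = 0, u_10 = 1. Recurrence: u_k = 2/11·u_{k+1} + 9/11·u_{k-1} for 1 ≤ k ≤ 9. Try u_k = A + B·r^k with r = q/p = (9/11)/(2/11) = 9/2. Substitution satisfies the recurrence; boundary conditions give:
  u_k = (1 − r^k) / (1 − r^N) = (1 − (9/2)^1) / (1 − (9/2)^10) = 512/498111911.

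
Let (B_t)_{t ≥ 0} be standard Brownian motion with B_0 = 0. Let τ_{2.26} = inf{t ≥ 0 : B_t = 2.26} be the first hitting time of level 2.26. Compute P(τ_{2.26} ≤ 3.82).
P(τ_{2.26} ≤ 3.82) = 2(1 − Φ(2.26/√3.82)) = 2(1 − Φ(1.1563)) ≈ 0.2476

By the reflection principle for standard BM, P(τ_b ≤ t) = 2 · P(B_t ≥ b). Since B_t ~ N(0, t), P(B_t ≥ 2.26) = 1 − Φ(2.26/√t) = 1 − Φ(2.26/√3.82) = 1 − Φ(1.1563) ≈ 0.12378. Doubling: P(τ_{2.26} ≤ 3.82) ≈ 2 · 0.12378 = 0.24756 ≈ 0.2476.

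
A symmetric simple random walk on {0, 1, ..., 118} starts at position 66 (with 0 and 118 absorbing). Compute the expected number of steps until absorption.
E[τ | X_0 = 66] = 3432

Let v_k = E[τ | X_0 = k]. Boundary: v_0 = v_118 = 0. Recurrence: v_k = 1 + (v_{k-1} + v_{k+1})/2 for 1 ≤ k ≤ 117. The particular solution to v_k − (v_{k-1} + v_{k+1})/2 = 1 is v_k = −k^2. Adding homogeneous solution A + B k and matching boundaries gives v_k = k (118 − k). Substituting k = 66: v_66 = 66 · 52 = 3432.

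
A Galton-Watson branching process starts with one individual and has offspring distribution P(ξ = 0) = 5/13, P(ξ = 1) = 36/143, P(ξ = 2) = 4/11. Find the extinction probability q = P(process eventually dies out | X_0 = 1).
q = 1

Mean offspring μ = 0·5/13 + 1·36/143 + 2·4/11 = 140/143 ≤ 1. For μ ≤ 1 with offspring not concentrated at 1, the Galton-Watson process goes extinct almost surely, so q = 1.
(Algebraic check: The pgf is f(s) = 5/13 + 36/143·s + 4/11·s². The extinction probability q is the smallest fixed point of f in [0, 1]. Setting s = f(s):
  4/11·s² + (36/143 − 1)·s + 5/13 = 0
  4/11·s² − (5/13 + 4/11)·s + 5/13 = 0
which factors as (s − 1)·(4/11·s − 5/13) = 0, giving roots s = 1 and s = (5/13)/(4/11) = 55/52. Since 55/52 ≥ 1, the smallest root in [0, 1] is s = 1.)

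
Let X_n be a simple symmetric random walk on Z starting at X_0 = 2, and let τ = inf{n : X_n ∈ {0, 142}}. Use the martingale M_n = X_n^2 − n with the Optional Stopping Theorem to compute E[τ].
E[τ] = 280

M_n = X_n^2 − n is a martingale (since E[X_{n+1}^2 | F_n] = X_n^2 + 1). By OST (τ has finite mean in a bounded region), E[M_τ] = E[M_0] = X_0^2 − 0 = 2^2 = 4. Also E[M_τ] = E[X_τ^2] − E[τ]. The walk exits at 0 or 142, with P(hit 142 first) = 2/142, so E[X_τ^2] = 142^2 · 2/142 + 0 = 284. Thus E[τ] = E[X_τ^2] − E[M_τ] = 284 − 4 = 280 = 2(142 − 2) = 280.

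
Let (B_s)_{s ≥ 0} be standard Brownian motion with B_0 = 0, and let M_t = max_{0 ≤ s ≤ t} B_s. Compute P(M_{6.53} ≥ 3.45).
P(M_{6.53} ≥ 3.45) = 2·P(B_{6.53} ≥ 3.45) = 2(1 − Φ(3.45/√6.53)) ≈ 0.1770

By the reflection principle for Brownian motion, P(M_t ≥ a) = 2 · P(B_t ≥ a) for a ≥ 0. Since B_t ~ N(0, t), P(B_t ≥ 3.45) = 1 − Φ(3.45/√t) = 1 − Φ(3.45/√6.53) = 1 − Φ(1.3501). So
  P(M_{6.53} ≥ 3.45) = 2(1 − Φ(1.3501)) ≈ 0.1770.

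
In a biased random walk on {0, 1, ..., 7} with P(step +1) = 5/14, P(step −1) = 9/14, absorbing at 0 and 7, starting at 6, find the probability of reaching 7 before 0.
P(hit 7 before 0) = (1 − (9/5)^6) / (1 − (9/5)^7) = 644770/1176211

Let u_k denote P(reach 7 before 0 | start at k). Boundary: u_0 = 0, u_7 = 1. Recurrence: u_k = 5/14·u_{k+1} + 9/14·u_{k-1} for 1 ≤ k ≤ 6. Try u_k = A + B·r^k with r = q/p = (9/14)/(5/14) = 9/5. Substitution satisfies the recurrence; boundary conditions give:
  u_k = (1 − r^k) / (1 − r^N) = (1 − (9/5)^6) / (1 − (9/5)^7) = 644770/1176211.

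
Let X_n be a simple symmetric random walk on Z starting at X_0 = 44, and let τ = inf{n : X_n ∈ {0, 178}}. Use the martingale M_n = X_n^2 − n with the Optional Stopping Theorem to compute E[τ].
E[τ] = 5896

M_n = X_n^2 − n is a martingale (since E[X_{n+1}^2 | F_n] = X_n^2 + 1). By OST (τ has finite mean in a bounded region), E[M_τ] = E[M_0] = X_0^2 − 0 = 44^2 = 1936. Also E[M_τ] = E[X_τ^2] − E[τ]. The walk exits at 0 or 178, with P(hit 178 first) = 44/178, so E[X_τ^2] = 178^2 · 44/178 + 0 = 7832. Thus E[τ] = E[X_τ^2] − E[M_τ] = 7832 − 1936 = 5896 = 44(178 − 44) = 5896.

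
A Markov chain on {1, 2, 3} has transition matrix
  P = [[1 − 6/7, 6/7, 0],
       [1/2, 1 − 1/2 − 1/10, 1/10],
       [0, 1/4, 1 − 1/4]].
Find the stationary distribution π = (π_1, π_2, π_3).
π = (5/17, 60/119, 24/119)

This is a birth-death chain on three states, which satisfies detailed balance: π_1 · P_{12} = π_2 · P_{21} and π_2 · P_{23} = π_3 · P_{32}.
From π_1 · 6/7 = π_2 · 1/2: π_2/π_1 = (6/7)/(1/2) = 12/7.
From π_2 · 1/10 = π_3 · 1/4: π_3/π_2 = (1/10)/(1/4) = 2/5.
Take π_1 proportional to 1; then unnormalized π = (1, 12/7, 24/35). Normalize by dividing by the sum 17/5:
  π = (5/17, 60/119, 24/119).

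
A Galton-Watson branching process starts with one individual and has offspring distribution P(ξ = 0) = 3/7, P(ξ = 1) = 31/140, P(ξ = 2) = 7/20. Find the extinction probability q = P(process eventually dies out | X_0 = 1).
q = 1

Mean offspring μ = 0·3/7 + 1·31/140 + 2·7/20 = 129/140 ≤ 1. For μ ≤ 1 with offspring not concentrated at 1, the Galton-Watson process goes extinct almost surely, so q = 1.
(Algebraic check: The pgf is f(s) = 3/7 + 31/140·s + 7/20·s². The extinction probability q is the smallest fixed point of f in [0, 1]. Setting s = f(s):
  7/20·s² + (31/140 − 1)·s + 3/7 = 0
  7/20·s² − (3/7 + 7/20)·s + 3/7 = 0
which factors as (s − 1)·(7/20·s − 3/7) = 0, giving roots s = 1 and s = (3/7)/(7/20) = 60/49. Since 60/49 ≥ 1, the smallest root in [0, 1] is s = 1.)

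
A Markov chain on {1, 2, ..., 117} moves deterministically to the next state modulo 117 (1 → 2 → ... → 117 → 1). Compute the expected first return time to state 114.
E[T_114 | X_0 = 114] = 117

The chain cycles deterministically, so starting at state 114 it returns in exactly 117 steps. Equivalently, the stationary distribution is uniform π_j = 1/117 for every state j, so by Kac's formula E[T_114] = 1/π_114 = 117.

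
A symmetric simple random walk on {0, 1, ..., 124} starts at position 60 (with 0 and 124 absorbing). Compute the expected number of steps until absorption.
E[τ | X_0 = 60] = 3840

Let v_k = E[τ | X_0 = k]. Boundary: v_0 = v_124 = 0. Recurrence: v_k = 1 + (v_{k-1} + v_{k+1})/2 for 1 ≤ k ≤ 123. The particular solution to v_k − (v_{k-1} + v_{k+1})/2 = 1 is v_k = −k^2. Adding homogeneous solution A + B k and matching boundaries gives v_k = k (124 − k). Substituting k = 60: v_60 = 60 · 64 = 3840.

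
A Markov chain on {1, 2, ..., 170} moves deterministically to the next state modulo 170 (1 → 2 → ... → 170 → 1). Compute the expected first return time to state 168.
E[T_168 | X_0 = 168] = 170

The chain cycles deterministically, so starting at state 168 it returns in exactly 170 steps. Equivalently, the stationary distribution is uniform π_j = 1/170 for every state j, so by Kac's formula E[T_168] = 1/π_168 = 170.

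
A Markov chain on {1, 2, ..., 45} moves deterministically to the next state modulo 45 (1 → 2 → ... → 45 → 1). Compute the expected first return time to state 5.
E[T_5 | X_0 = 5] = 45

The chain cycles deterministically, so starting at state 5 it returns in exactly 45 steps. Equivalently, the stationary distribution is uniform π_j = 1/45 for every state j, so by Kac's formula E[T_5] = 1/π_5 = 45.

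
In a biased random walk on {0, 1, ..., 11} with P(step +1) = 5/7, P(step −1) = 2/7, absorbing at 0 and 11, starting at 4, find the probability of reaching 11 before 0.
P(hit 11 before 0) = (1 − (2/5)^4) / (1 − (2/5)^11) = 15859375/16275359

Let u_k denote P(reach 11 before 0 | start at k). Boundary: u_0 = 0, u_11 = 1. Recurrence: u_k = 5/7·u_{k+1} + 2/7·u_{k-1} for 1 ≤ k ≤ 10. Try u_k = A + B·r^k with r = q/p = (2/7)/(5/7) = 2/5. Substitution satisfies the recurrence; boundary conditions give:
  u_k = (1 − r^k) / (1 − r^N) = (1 − (2/5)^4) / (1 − (2/5)^11) = 15859375/16275359.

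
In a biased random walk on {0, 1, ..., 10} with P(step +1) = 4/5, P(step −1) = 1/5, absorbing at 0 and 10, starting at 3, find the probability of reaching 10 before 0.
P(hit 10 before 0) = (1 − (1/4)^3) / (1 − (1/4)^10) = 344064/349525

Let u_k denote P(reach 10 before 0 | start at k). Boundary: u_0 = 0, u_10 = 1. Recurrence: u_k = 4/5·u_{k+1} + 1/5·u_{k-1} for 1 ≤ k ≤ 9. Try u_k = A + B·r^k with r = q/p = (1/5)/(4/5) = 1/4. Substitution satisfies the recurrence; boundary conditions give:
  u_k = (1 − r^k) / (1 − r^N) = (1 − (1/4)^3) / (1 − (1/4)^10) = 344064/349525.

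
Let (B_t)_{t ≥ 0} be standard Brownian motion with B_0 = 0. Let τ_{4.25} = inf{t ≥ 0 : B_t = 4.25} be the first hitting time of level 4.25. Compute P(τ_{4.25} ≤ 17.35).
P(τ_{4.25} ≤ 17.35) = 2(1 − Φ(4.25/√17.35)) = 2(1 − Φ(1.0203)) ≈ 0.3076

By the reflection principle for standard BM, P(τ_b ≤ t) = 2 · P(B_t ≥ b). Since B_t ~ N(0, t), P(B_t ≥ 4.25) = 1 − Φ(4.25/√t) = 1 − Φ(4.25/√17.35) = 1 − Φ(1.0203) ≈ 0.15379. Doubling: P(τ_{4.25} ≤ 17.35) ≈ 2 · 0.15379 = 0.30758 ≈ 0.3076.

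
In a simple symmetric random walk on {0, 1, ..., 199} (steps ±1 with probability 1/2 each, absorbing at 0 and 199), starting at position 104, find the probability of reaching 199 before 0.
P(hit 199 before 0) = 104/199

Let u_k = P(hit 199 before 0 | start at k). Then u_0 = 0, u_199 = 1, and u_k = u_{k-1}/2 + u_{k+1}/2 for 1 ≤ k ≤ 198. This harmonic recurrence is solved by u_k = k/199, giving u_104 = 104/199.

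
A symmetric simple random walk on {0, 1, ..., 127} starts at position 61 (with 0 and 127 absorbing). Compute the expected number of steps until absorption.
E[τ | X_0 = 61] = 4026

Let v_k = E[τ | X_0 = k]. Boundary: v_0 = v_127 = 0. Recurrence: v_k = 1 + (v_{k-1} + v_{k+1})/2 for 1 ≤ k ≤ 126. The particular solution to v_k − (v_{k-1} + v_{k+1})/2 = 1 is v_k = −k^2. Adding homogeneous solution A + B k and matching boundaries gives v_k = k (127 − k). Substituting k = 61: v_61 = 61 · 66 = 4026.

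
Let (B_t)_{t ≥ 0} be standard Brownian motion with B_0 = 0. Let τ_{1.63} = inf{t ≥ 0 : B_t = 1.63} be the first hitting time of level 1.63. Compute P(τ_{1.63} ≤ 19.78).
P(τ_{1.63} ≤ 19.78) = 2(1 − Φ(1.63/√19.78)) = 2(1 − Φ(0.3665)) ≈ 0.7140

By the reflection principle for standard BM, P(τ_b ≤ t) = 2 · P(B_t ≥ b). Since B_t ~ N(0, t), P(B_t ≥ 1.63) = 1 − Φ(1.63/√t) = 1 − Φ(1.63/√19.78) = 1 − Φ(0.3665) ≈ 0.35700. Doubling: P(τ_{1.63} ≤ 19.78) ≈ 2 · 0.35700 = 0.71400 ≈ 0.7140.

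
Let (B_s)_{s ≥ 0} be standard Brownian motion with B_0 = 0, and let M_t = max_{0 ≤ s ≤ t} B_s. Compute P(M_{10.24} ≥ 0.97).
P(M_{10.24} ≥ 0.97) = 2·P(B_{10.24} ≥ 0.97) = 2(1 − Φ(0.97/√10.24)) ≈ 0.7618

By the reflection principle for Brownian motion, P(M_t ≥ a) = 2 · P(B_t ≥ a) for a ≥ 0. Since B_t ~ N(0, t), P(B_t ≥ 0.97) = 1 − Φ(0.97/√t) = 1 − Φ(0.97/√10.24) = 1 − Φ(0.3031). So
  P(M_{10.24} ≥ 0.97) = 2(1 − Φ(0.3031)) ≈ 0.7618.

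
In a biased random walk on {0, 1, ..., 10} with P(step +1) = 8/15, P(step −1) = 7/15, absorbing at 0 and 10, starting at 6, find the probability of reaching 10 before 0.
P(hit 10 before 0) = (1 − (7/8)^6) / (1 − (7/8)^10) = 39456768/52751105

Let u_k denote P(reach 10 before 0 | start at k). Boundary: u_0 = 0, u_10 = 1. Recurrence: u_k = 8/15·u_{k+1} + 7/15·u_{k-1} for 1 ≤ k ≤ 9. Try u_k = A + B·r^k with r = q/p = (7/15)/(8/15) = 7/8. Substitution satisfies the recurrence; boundary conditions give:
  u_k = (1 − r^k) / (1 − r^N) = (1 − (7/8)^6) / (1 − (7/8)^10) = 39456768/52751105.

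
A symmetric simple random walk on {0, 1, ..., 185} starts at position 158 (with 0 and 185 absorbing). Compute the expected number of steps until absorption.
E[τ | X_0 = 158] = 4266

Let v_k = E[τ | X_0 = k]. Boundary: v_0 = v_185 = 0. Recurrence: v_k = 1 + (v_{k-1} + v_{k+1})/2 for 1 ≤ k ≤ 184. The particular solution to v_k − (v_{k-1} + v_{k+1})/2 = 1 is v_k = −k^2. Adding homogeneous solution A + B k and matching boundaries gives v_k = k (185 − k). Substituting k = 158: v_158 = 158 · 27 = 4266.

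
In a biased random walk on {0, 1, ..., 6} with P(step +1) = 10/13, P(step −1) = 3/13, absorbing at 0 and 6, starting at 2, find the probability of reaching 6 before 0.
P(hit 6 before 0) = (1 − (3/10)^2) / (1 − (3/10)^6) = 10000/10981

Let u_k denote P(reach 6 before 0 | start at k). Boundary: u_0 = 0, u_6 = 1. Recurrence: u_k = 10/13·u_{k+1} + 3/13·u_{k-1} for 1 ≤ k ≤ 5. Try u_k = A + B·r^k with r = q/p = (3/13)/(10/13) = 3/10. Substitution satisfies the recurrence; boundary conditions give:
  u_k = (1 − r^k) / (1 − r^N) = (1 − (3/10)^2) / (1 − (3/10)^6) = 10000/10981.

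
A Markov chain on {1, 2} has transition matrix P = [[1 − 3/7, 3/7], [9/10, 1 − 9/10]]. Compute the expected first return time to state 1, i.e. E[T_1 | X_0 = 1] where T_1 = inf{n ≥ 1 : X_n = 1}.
E[T_1 | X_0 = 1] = 1/π_1 = 31/21

For an irreducible recurrent Markov chain with stationary distribution π, E[T_i | X_0 = i] = 1/π_i (Kac's formula). Here π_1 = (9/10)/(3/7 + 9/10) = (9/10)/(93/70) = 21/31, so E[T_1 | X_0 = 1] = 1/π_1 = (3/7 + 9/10)/(9/10) = (93/70)/(9/10) = 31/21.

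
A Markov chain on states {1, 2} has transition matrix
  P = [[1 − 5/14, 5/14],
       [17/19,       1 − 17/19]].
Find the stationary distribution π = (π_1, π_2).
π_1 = 238/333, π_2 = 95/333

Solve πP = π with π_1 + π_2 = 1. From πP = π: π_1 · (1 − 5/14) + π_2 · 17/19 = π_1 ⇒ π_2 · 17/19 = π_1 · 5/14 ⇒ π_2/π_1 = (5/14)/(17/19) = 95/238. Together with π_1 + π_2 = 1:
  π_1 = (17/19)/(5/14 + 17/19) = (17/19)/(333/266) = 238/333,
  π_2 = (5/14)/(5/14 + 17/19) = (5/14)/(333/266) = 95/333.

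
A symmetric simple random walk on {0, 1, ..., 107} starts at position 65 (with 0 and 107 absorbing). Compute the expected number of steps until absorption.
E[τ | X_0 = 65] = 2730

Let v_k = E[τ | X_0 = k]. Boundary: v_0 = v_107 = 0. Recurrence: v_k = 1 + (v_{k-1} + v_{k+1})/2 for 1 ≤ k ≤ 106. The particular solution to v_k − (v_{k-1} + v_{k+1})/2 = 1 is v_k = −k^2. Adding homogeneous solution A + B k and matching boundaries gives v_k = k (107 − k). Substituting k = 65: v_65 = 65 · 42 = 2730.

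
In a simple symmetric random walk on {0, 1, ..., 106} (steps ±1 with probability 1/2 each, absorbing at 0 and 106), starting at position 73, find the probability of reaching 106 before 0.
P(hit 106 before 0) = 73/106

Let u_k = P(hit 106 before 0 | start at k). Then u_0 = 0, u_106 = 1, and u_k = u_{k-1}/2 + u_{k+1}/2 for 1 ≤ k ≤ 105. This harmonic recurrence is solved by u_k = k/106, giving u_73 = 73/106.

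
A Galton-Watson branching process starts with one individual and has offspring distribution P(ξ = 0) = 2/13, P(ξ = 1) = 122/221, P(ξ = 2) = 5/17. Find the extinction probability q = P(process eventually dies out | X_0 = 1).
q = 34/65

The pgf is f(s) = 2/13 + 122/221·s + 5/17·s². The extinction probability q is the smallest fixed point of f in [0, 1]. Setting s = f(s):
  5/17·s² + (122/221 − 1)·s + 2/13 = 0
  5/17·s² − (2/13 + 5/17)·s + 2/13 = 0
which factors as (s − 1)·(5/17·s − 2/13) = 0, giving roots s = 1 and s = (2/13)/(5/17) = 34/65.
Mean offspring μ = 122/221 + 2·5/17 = 252/221 > 1 (supercritical), so q < 1. The extinction probability is the smaller root: q = (2/13)/(5/17) = 34/65.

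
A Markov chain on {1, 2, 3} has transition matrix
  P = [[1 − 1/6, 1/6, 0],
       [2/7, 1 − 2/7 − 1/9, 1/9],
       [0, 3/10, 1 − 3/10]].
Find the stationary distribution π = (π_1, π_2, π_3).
π = (324/583, 189/583, 70/583)

This is a birth-death chain on three states, which satisfies detailed balance: π_1 · P_{12} = π_2 · P_{21} and π_2 · P_{23} = π_3 · P_{32}.
From π_1 · 1/6 = π_2 · 2/7: π_2/π_1 = (1/6)/(2/7) = 7/12.
From π_2 · 1/9 = π_3 · 3/10: π_3/π_2 = (1/9)/(3/10) = 10/27.
Take π_1 proportional to 1; then unnormalized π = (1, 7/12, 35/162). Normalize by dividing by the sum 583/324:
  π = (324/583, 189/583, 70/583).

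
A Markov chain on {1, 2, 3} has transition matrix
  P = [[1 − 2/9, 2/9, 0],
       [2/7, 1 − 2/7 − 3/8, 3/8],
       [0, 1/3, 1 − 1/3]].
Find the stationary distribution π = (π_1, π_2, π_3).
π = (72/191, 56/191, 63/191)

This is a birth-death chain on three states, which satisfies detailed balance: π_1 · P_{12} = π_2 · P_{21} and π_2 · P_{23} = π_3 · P_{32}.
From π_1 · 2/9 = π_2 · 2/7: π_2/π_1 = (2/9)/(2/7) = 7/9.
From π_2 · 3/8 = π_3 · 1/3: π_3/π_2 = (3/8)/(1/3) = 9/8.
Take π_1 proportional to 1; then unnormalized π = (1, 7/9, 7/8). Normalize by dividing by the sum 191/72:
  π = (72/191, 56/191, 63/191).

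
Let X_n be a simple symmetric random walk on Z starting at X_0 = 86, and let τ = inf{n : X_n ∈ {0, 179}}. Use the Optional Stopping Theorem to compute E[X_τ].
E[X_τ] = 86

X_n is a martingale and τ is a bounded-mean stopping time (indeed τ is finite a.s. with bounded expectation since the walk is in a bounded region). By the OST, E[X_τ] = E[X_0] = 86. Equivalently: E[X_τ] = 179 · P(hit 179 first) + 0 · P(hit 0 first) = 179 · (86/179) = 86.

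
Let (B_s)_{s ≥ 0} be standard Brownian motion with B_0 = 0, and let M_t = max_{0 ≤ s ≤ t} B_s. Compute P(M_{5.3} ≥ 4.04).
P(M_{5.3} ≥ 4.04) = 2·P(B_{5.3} ≥ 4.04) = 2(1 − Φ(4.04/√5.3)) ≈ 0.0793

By the reflection principle for Brownian motion, P(M_t ≥ a) = 2 · P(B_t ≥ a) for a ≥ 0. Since B_t ~ N(0, t), P(B_t ≥ 4.04) = 1 − Φ(4.04/√t) = 1 − Φ(4.04/√5.3) = 1 − Φ(1.7549). So
  P(M_{5.3} ≥ 4.04) = 2(1 − Φ(1.7549)) ≈ 0.0793.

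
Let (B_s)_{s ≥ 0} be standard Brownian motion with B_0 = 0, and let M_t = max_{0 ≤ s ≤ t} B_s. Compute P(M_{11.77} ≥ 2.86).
P(M_{11.77} ≥ 2.86) = 2·P(B_{11.77} ≥ 2.86) = 2(1 − Φ(2.86/√11.77)) ≈ 0.4045

By the reflection principle for Brownian motion, P(M_t ≥ a) = 2 · P(B_t ≥ a) for a ≥ 0. Since B_t ~ N(0, t), P(B_t ≥ 2.86) = 1 − Φ(2.86/√t) = 1 − Φ(2.86/√11.77) = 1 − Φ(0.8336). So
  P(M_{11.77} ≥ 2.86) = 2(1 − Φ(0.8336)) ≈ 0.4045.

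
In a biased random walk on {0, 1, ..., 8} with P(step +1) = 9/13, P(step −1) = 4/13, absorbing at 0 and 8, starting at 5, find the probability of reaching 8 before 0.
P(hit 8 before 0) = (1 − (4/9)^5) / (1 − (4/9)^8) = 8460045/8596237

Let u_k denote P(reach 8 before 0 | start at k). Boundary: u_0 = 0, u_8 = 1. Recurrence: u_k = 9/13·u_{k+1} + 4/13·u_{k-1} for 1 ≤ k ≤ 7. Try u_k = A + B·r^k with r = q/p = (4/13)/(9/13) = 4/9. Substitution satisfies the recurrence; boundary conditions give:
  u_k = (1 − r^k) / (1 − r^N) = (1 − (4/9)^5) / (1 − (4/9)^8) = 8460045/8596237.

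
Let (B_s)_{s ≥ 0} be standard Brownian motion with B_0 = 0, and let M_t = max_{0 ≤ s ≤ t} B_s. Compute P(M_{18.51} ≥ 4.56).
P(M_{18.51} ≥ 4.56) = 2·P(B_{18.51} ≥ 4.56) = 2(1 − Φ(4.56/√18.51)) ≈ 0.2892

By the reflection principle for Brownian motion, P(M_t ≥ a) = 2 · P(B_t ≥ a) for a ≥ 0. Since B_t ~ N(0, t), P(B_t ≥ 4.56) = 1 − Φ(4.56/√t) = 1 − Φ(4.56/√18.51) = 1 − Φ(1.0599). So
  P(M_{18.51} ≥ 4.56) = 2(1 − Φ(1.0599)) ≈ 0.2892.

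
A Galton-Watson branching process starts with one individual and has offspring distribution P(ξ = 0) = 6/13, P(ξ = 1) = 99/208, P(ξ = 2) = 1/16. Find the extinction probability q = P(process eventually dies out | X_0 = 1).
q = 1

Mean offspring μ = 0·6/13 + 1·99/208 + 2·1/16 = 125/208 ≤ 1. For μ ≤ 1 with offspring not concentrated at 1, the Galton-Watson process goes extinct almost surely, so q = 1.
(Algebraic check: The pgf is f(s) = 6/13 + 99/208·s + 1/16·s². The extinction probability q is the smallest fixed point of f in [0, 1]. Setting s = f(s):
  1/16·s² + (99/208 − 1)·s + 6/13 = 0
  1/16·s² − (6/13 + 1/16)·s + 6/13 = 0
which factors as (s − 1)·(1/16·s − 6/13) = 0, giving roots s = 1 and s = (6/13)/(1/16) = 96/13. Since 96/13 ≥ 1, the smallest root in [0, 1] is s = 1.)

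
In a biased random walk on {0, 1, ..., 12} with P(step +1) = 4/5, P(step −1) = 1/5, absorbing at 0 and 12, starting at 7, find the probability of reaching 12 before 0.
P(hit 12 before 0) = (1 − (1/4)^7) / (1 − (1/4)^12) = 5592064/5592405

Let u_k denote P(reach 12 before 0 | start at k). Boundary: u_0 = 0, u_12 = 1. Recurrence: u_k = 4/5·u_{k+1} + 1/5·u_{k-1} for 1 ≤ k ≤ 11. Try u_k = A + B·r^k with r = q/p = (1/5)/(4/5) = 1/4. Substitution satisfies the recurrence; boundary conditions give:
  u_k = (1 − r^k) / (1 − r^N) = (1 − (1/4)^7) / (1 − (1/4)^12) = 5592064/5592405.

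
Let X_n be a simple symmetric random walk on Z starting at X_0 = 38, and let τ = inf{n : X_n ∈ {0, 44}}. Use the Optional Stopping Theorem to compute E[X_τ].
E[X_τ] = 38

X_n is a martingale and τ is a bounded-mean stopping time (indeed τ is finite a.s. with bounded expectation since the walk is in a bounded region). By the OST, E[X_τ] = E[X_0] = 38. Equivalently: E[X_τ] = 44 · P(hit 44 first) + 0 · P(hit 0 first) = 44 · (38/44) = 38.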